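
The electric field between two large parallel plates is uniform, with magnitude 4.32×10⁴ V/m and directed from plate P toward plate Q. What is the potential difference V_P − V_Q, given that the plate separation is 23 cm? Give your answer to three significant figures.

9940 V

In a uniform field, potential decreases in the direction of E: ΔV = −E·d for a displacement d parallel to E.
Going from Q to P is a displacement of 23 cm opposite to the field, so V_P − V_Q = +Ed = 9940 V.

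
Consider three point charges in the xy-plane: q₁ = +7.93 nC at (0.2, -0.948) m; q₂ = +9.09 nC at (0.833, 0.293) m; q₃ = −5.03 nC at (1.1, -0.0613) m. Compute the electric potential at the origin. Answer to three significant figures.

125 V

Electric potential is a scalar, so the contributions from each charge add algebraically: V = Σ kqᵢ/rᵢ.
Distances from the field point to each charge: r₁ = 0.969 m, r₂ = 0.883 m, r₃ = 1.10 m.
V = k[(7.93×10⁻⁹)/(0.969) + (9.09×10⁻⁹)/(0.883) + (-5.03×10⁻⁹)/(1.10)] = 125 V.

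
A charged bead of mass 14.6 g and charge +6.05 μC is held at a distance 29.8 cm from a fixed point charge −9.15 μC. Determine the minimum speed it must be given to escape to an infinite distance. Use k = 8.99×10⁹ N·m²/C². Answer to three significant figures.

To just escape, total mechanical energy must reach zero at infinity: ½mv²_min + U = 0, so ½mv²_min = −U = |kQq|/r.
|U| = |kQq|/r = (8.99×10⁹ N·m²/C²)(9.15×10⁻⁶)(6.05×10⁻⁶)/(0.298) = 1.67 J.
v_min = √(2|U|/m) = √(2·1.67/0.0146) = 15.1 m/s.

15.1 m/s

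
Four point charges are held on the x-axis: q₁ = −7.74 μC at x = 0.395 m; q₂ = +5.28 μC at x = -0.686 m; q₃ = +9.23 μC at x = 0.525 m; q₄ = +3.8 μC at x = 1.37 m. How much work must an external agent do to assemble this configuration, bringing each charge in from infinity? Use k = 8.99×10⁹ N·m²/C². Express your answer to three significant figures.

The assembly work is the sum of pairwise potential energies, U = Σ_{i<j} kqᵢqⱼ/rᵢⱼ.
Pair separations: r₁₂ = 1.08 m, r₁₃ = 0.130 m, r₁₄ = 0.975 m, r₂₃ = 1.21 m, r₂₄ = 2.06 m, r₃₄ = 0.845 m.
Summing all 6 pair terms gives U = -4.73 J.

-4.73 J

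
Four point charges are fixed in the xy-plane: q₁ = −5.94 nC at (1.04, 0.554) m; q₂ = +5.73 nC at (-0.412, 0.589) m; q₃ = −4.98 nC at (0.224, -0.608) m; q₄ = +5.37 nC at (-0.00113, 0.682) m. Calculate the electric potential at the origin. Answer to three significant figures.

Electric potential is a scalar, so the contributions from each charge add algebraically: V = Σ kqᵢ/rᵢ.
Distances from the field point to each charge: r₁ = 1.18 m, r₂ = 0.719 m, r₃ = 0.648 m, r₄ = 0.682 m.
V = k[(-5.94×10⁻⁹)/(1.18) + (5.73×10⁻⁹)/(0.719) + (-4.98×10⁻⁹)/(0.648) + (5.37×10⁻⁹)/(0.682)] = 28.0 V.

28.0 V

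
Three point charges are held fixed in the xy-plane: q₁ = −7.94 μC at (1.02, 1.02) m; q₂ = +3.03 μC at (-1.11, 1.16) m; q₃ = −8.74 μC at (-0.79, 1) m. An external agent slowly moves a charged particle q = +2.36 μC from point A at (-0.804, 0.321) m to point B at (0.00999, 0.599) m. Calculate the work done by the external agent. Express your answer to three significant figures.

-0.0226 J

For quasistatic motion the external work equals the change in potential energy: W_ext = qΔV = q(V_B − V_A).
At A: distances to the source charges are 1.95 m, 0.893 m, 0.679 m; V_A = Σ kqᵢ/rᵢ = -1.22×10⁵ V.
At B: distances to the source charges are 1.09 m, 1.25 m, 0.895 m; V_B = Σ kqᵢ/rᵢ = -1.31×10⁵ V.
ΔV = V_B − V_A = -9560 V.
W_ext = qΔV = (2.36×10⁻⁶ C)(-9560 V) = -0.0226 J.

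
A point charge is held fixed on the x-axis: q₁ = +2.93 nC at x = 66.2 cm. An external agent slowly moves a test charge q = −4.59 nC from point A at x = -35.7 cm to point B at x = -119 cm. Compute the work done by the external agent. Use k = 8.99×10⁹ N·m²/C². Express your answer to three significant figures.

5.34×10⁻⁸ J

For quasistatic motion the external work equals the change in potential energy: W_ext = qΔV = q(V_B − V_A).
At A: distance to the source charge is 1.02 m; V_A = kq₁/r = 25.8 V.
At B: distance to the source charge is 1.85 m; V_B = kq₁/r = 14.2 V.
ΔV = V_B − V_A = -11.6 V.
W_ext = qΔV = (-4.59×10⁻⁹ C)(-11.6 V) = 5.34×10⁻⁸ J.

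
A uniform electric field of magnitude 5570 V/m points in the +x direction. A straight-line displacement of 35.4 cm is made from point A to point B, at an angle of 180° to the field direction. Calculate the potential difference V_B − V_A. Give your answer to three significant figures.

Only the component of displacement along E changes the potential: ΔV = −E·d·cosθ.
ΔV = −(5570 V/m)(0.354 m)cos180° = 1970 V.

1970 V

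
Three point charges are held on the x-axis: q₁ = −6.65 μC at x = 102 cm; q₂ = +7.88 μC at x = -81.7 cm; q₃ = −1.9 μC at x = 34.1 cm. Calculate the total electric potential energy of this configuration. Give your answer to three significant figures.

-0.205 J

The work to assemble the configuration equals its total potential energy, U = Σ kqᵢqⱼ/rᵢⱼ over all pairs.
Pair separations: r₁₂ = 1.84 m, r₁₃ = 0.679 m, r₂₃ = 1.16 m.
U = (-0.256) + (0.167) + (-0.116) = -0.205 J.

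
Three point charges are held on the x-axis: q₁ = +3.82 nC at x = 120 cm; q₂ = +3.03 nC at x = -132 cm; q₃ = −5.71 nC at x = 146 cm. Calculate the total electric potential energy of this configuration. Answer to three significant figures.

-7.69×10⁻⁷ J

The work to assemble the configuration equals its total potential energy, U = Σ kqᵢqⱼ/rᵢⱼ over all pairs.
Pair separations: r₁₂ = 2.52 m, r₁₃ = 0.260 m, r₂₃ = 2.78 m.
U = (4.13×10⁻⁸) + (-7.54×10⁻⁷) + (-5.59×10⁻⁸) = -7.69×10⁻⁷ J.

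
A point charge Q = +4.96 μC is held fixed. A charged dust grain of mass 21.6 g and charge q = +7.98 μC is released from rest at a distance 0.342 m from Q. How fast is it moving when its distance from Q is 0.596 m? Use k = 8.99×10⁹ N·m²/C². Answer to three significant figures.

Only the electrostatic force acts, so mechanical energy is conserved: ½mv² = U₁ − U₂ = kQq(1/r₁ − 1/r₂).
U₁ − U₂ = (8.99×10⁹ N·m²/C²)(4.96×10⁻⁶ C)(7.98×10⁻⁶ C)(1/0.342 − 1/0.596) = 0.443 J.
v = √(2·0.443/0.0216) = 6.41 m/s.

6.41 m/s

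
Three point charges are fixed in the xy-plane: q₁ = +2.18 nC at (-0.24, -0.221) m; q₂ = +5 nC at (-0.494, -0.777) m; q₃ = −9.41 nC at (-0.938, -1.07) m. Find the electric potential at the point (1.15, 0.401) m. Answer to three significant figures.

1.97 V

Electric potential is a scalar, so the contributions from each charge add algebraically: V = Σ kqᵢ/rᵢ.
Distances from the field point to each charge: r₁ = 1.52 m, r₂ = 2.02 m, r₃ = 2.55 m.
V = k[(2.18×10⁻⁹)/(1.52) + (5.00×10⁻⁹)/(2.02) + (-9.41×10⁻⁹)/(2.55)] = 1.97 V.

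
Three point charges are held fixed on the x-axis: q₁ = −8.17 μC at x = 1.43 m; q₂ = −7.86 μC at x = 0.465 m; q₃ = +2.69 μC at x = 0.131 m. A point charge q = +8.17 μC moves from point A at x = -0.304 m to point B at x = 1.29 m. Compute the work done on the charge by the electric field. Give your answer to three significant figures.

4.17 J

The work done by the electric force is W_field = −ΔU = −q(V_B − V_A) = q(V_A − V_B).
At A: distances to the source charges are 1.73 m, 0.769 m, 0.435 m; V_A = Σ kqᵢ/rᵢ = -7.87×10⁴ V.
At B: distances to the source charges are 0.140 m, 0.825 m, 1.16 m; V_B = Σ kqᵢ/rᵢ = -5.89×10⁵ V.
ΔV = V_B − V_A = -5.11×10⁵ V.
W_field = −qΔV = −(8.17×10⁻⁶ C)(-5.11×10⁵ V) = 4.17 J.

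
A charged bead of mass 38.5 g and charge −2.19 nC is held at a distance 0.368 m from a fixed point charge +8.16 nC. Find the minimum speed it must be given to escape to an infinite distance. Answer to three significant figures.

To just escape, total mechanical energy must reach zero at infinity: ½mv²_min + U = 0, so ½mv²_min = −U = |kQq|/r.
|U| = |kQq|/r = (8.99×10⁹ N·m²/C²)(8.16×10⁻⁹)(2.19×10⁻⁹)/(0.368) = 4.37×10⁻⁷ J.
v_min = √(2|U|/m) = √(2·4.37×10⁻⁷/0.0385) = 4.76×10⁻³ m/s.

4.76×10⁻³ m/s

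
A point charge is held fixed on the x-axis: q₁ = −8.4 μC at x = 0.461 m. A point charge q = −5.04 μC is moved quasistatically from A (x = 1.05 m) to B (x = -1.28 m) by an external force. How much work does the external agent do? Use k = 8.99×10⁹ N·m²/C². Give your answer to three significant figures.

-0.428 J

For quasistatic motion the external work equals the change in potential energy: W_ext = qΔV = q(V_B − V_A).
At A: distance to the source charge is 0.589 m; V_A = kq₁/r = -1.28×10⁵ V.
At B: distance to the source charge is 1.74 m; V_B = kq₁/r = -4.34×10⁴ V.
ΔV = V_B − V_A = 8.48×10⁴ V.
W_ext = qΔV = (-5.04×10⁻⁶ C)(8.48×10⁴ V) = -0.428 J.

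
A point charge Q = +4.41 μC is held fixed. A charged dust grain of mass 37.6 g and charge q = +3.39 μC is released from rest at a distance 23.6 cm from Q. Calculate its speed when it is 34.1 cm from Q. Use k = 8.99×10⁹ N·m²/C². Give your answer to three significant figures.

Only the electrostatic force acts, so mechanical energy is conserved: ½mv² = U₁ − U₂ = kQq(1/r₁ − 1/r₂).
U₁ − U₂ = (8.99×10⁹ N·m²/C²)(4.41×10⁻⁶ C)(3.39×10⁻⁶ C)(1/0.236 − 1/0.341) = 0.175 J.
v = √(2·0.175/0.0376) = 3.05 m/s.

3.05 m/s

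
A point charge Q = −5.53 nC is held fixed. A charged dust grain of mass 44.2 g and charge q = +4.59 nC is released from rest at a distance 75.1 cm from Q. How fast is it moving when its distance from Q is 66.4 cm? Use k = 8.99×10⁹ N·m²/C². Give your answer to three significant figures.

Only the electrostatic force acts, so mechanical energy is conserved: ½mv² = U₁ − U₂ = kQq(1/r₁ − 1/r₂).
U₁ − U₂ = (8.99×10⁹ N·m²/C²)(-5.53×10⁻⁹ C)(4.59×10⁻⁹ C)(1/0.751 − 1/0.664) = 3.98×10⁻⁸ J.
v = √(2·3.98×10⁻⁸/0.0442) = 1.34×10⁻³ m/s.

1.34×10⁻³ m/s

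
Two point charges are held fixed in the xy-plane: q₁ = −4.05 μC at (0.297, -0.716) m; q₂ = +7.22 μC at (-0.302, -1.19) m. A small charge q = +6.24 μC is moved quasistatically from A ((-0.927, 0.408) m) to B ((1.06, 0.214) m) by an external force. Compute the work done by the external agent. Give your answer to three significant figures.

-0.0811 J

For quasistatic motion the external work equals the change in potential energy: W_ext = qΔV = q(V_B − V_A).
At A: distances to the source charges are 1.66 m, 1.72 m; V_A = Σ kqᵢ/rᵢ = 1.59×10⁴ V.
At B: distances to the source charges are 1.20 m, 1.96 m; V_B = Σ kqᵢ/rᵢ = 2920 V.
ΔV = V_B − V_A = -1.30×10⁴ V.
W_ext = qΔV = (6.24×10⁻⁶ C)(-1.30×10⁴ V) = -0.0811 J.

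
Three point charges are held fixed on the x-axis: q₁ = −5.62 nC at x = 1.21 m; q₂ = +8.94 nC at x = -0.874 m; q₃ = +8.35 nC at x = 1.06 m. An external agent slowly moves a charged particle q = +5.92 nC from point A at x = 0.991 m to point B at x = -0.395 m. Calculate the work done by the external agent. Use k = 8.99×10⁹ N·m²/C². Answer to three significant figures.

-4.22×10⁻⁶ J

For quasistatic motion the external work equals the change in potential energy: W_ext = qΔV = q(V_B − V_A).
At A: distances to the source charges are 0.219 m, 1.86 m, 0.0690 m; V_A = Σ kqᵢ/rᵢ = 900 V.
At B: distances to the source charges are 1.60 m, 0.479 m, 1.46 m; V_B = Σ kqᵢ/rᵢ = 188 V.
ΔV = V_B − V_A = -712 V.
W_ext = qΔV = (5.92×10⁻⁹ C)(-712 V) = -4.22×10⁻⁶ J.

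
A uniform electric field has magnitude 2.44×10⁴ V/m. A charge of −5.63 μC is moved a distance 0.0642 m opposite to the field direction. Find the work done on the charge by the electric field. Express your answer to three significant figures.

The potential change for a displacement 0.0642 m opposite to the field direction is ΔV = +Ed = 1570 V.
W_field = −qΔV = 8.82×10⁻³ J.

8.82×10⁻³ J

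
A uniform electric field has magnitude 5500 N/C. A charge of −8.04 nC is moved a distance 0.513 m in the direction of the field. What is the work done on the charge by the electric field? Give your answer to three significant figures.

The potential change for a displacement 0.513 m in the direction of the field is ΔV = −Ed = -2820 V.
W_field = −qΔV = -2.27×10⁻⁵ J.

-2.27×10⁻⁵ J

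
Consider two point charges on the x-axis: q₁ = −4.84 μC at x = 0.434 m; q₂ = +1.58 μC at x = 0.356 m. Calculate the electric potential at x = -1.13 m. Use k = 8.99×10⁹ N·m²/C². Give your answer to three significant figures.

-1.83×10⁴ V

Electric potential is a scalar, so the contributions from each charge add algebraically: V = Σ kqᵢ/rᵢ.
Distances from the field point to each charge: r₁ = 1.56 m, r₂ = 1.49 m.
V = k[(-4.84×10⁻⁶)/(1.56) + (1.58×10⁻⁶)/(1.49)] = -1.83×10⁴ V.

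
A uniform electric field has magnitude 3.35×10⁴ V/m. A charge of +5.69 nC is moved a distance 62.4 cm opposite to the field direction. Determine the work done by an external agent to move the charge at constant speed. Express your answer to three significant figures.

The potential change for a displacement 62.4 cm opposite to the field direction is ΔV = +Ed = 2.09×10⁴ V.
W_ext = qΔV = 1.19×10⁻⁴ J.

1.19×10⁻⁴ J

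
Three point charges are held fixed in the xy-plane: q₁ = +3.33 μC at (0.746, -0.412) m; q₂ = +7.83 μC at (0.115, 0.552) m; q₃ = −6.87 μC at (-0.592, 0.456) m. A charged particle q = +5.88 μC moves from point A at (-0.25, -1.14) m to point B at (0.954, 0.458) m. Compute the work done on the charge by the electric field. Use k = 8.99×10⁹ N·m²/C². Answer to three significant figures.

-0.293 J

The work done by the electric force is W_field = −ΔU = −q(V_B − V_A) = q(V_A − V_B).
At A: distances to the source charges are 1.23 m, 1.73 m, 1.63 m; V_A = Σ kqᵢ/rᵢ = 2.71×10⁴ V.
At B: distances to the source charges are 0.895 m, 0.844 m, 1.55 m; V_B = Σ kqᵢ/rᵢ = 7.69×10⁴ V.
ΔV = V_B − V_A = 4.98×10⁴ V.
W_field = −qΔV = −(5.88×10⁻⁶ C)(4.98×10⁴ V) = -0.293 J.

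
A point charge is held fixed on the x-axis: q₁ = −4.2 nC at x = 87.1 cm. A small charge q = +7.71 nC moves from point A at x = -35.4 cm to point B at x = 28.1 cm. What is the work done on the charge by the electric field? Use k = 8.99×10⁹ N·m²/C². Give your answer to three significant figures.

The work done by the electric force is W_field = −ΔU = −q(V_B − V_A) = q(V_A − V_B).
At A: distance to the source charge is 1.23 m; V_A = kq₁/r = -30.8 V.
At B: distance to the source charge is 0.590 m; V_B = kq₁/r = -64.0 V.
ΔV = V_B − V_A = -33.2 V.
W_field = −qΔV = −(7.71×10⁻⁹ C)(-33.2 V) = 2.56×10⁻⁷ J.

2.56×10⁻⁷ J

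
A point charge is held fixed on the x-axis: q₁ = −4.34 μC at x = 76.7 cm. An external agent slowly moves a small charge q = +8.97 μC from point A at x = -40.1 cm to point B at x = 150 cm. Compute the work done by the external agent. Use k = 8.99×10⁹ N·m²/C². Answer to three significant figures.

For quasistatic motion the external work equals the change in potential energy: W_ext = qΔV = q(V_B − V_A).
At A: distance to the source charge is 1.17 m; V_A = kq₁/r = -3.34×10⁴ V.
At B: distance to the source charge is 0.733 m; V_B = kq₁/r = -5.32×10⁴ V.
ΔV = V_B − V_A = -1.98×10⁴ V.
W_ext = qΔV = (8.97×10⁻⁶ C)(-1.98×10⁴ V) = -0.178 J.

-0.178 J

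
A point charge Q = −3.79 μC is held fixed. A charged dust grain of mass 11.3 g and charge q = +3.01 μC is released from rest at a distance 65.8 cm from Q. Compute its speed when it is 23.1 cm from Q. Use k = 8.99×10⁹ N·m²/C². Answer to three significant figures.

Only the electrostatic force acts, so mechanical energy is conserved: ½mv² = U₁ − U₂ = kQq(1/r₁ − 1/r₂).
U₁ − U₂ = (8.99×10⁹ N·m²/C²)(-3.79×10⁻⁶ C)(3.01×10⁻⁶ C)(1/0.658 − 1/0.231) = 0.288 J.
v = √(2·0.288/0.0113) = 7.14 m/s.

7.14 m/s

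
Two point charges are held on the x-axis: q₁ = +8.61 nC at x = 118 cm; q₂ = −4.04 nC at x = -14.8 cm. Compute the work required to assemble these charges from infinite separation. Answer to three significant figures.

-2.35×10⁻⁷ J

The work to assemble the configuration equals its total potential energy, U = Σ kqᵢqⱼ/rᵢⱼ over all pairs.
Pair separations: r₁₂ = 1.33 m.
U = (-2.35×10⁻⁷) = -2.35×10⁻⁷ J.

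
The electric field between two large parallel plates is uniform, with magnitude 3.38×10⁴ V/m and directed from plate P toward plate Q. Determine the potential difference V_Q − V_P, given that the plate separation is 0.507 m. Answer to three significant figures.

In a uniform field, potential decreases in the direction of E: ΔV = −E·d for a displacement d parallel to E.
Going from P to Q is a displacement of 0.507 m along the field, so V_Q − V_P = −Ed = -1.71×10⁴ V.

-1.71×10⁴ V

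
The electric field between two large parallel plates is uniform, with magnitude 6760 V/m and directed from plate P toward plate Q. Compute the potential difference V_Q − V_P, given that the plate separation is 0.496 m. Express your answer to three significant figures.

-3350 V

In a uniform field, potential decreases in the direction of E: ΔV = −E·d for a displacement d parallel to E.
Going from P to Q is a displacement of 0.496 m along the field, so V_Q − V_P = −Ed = -3350 V.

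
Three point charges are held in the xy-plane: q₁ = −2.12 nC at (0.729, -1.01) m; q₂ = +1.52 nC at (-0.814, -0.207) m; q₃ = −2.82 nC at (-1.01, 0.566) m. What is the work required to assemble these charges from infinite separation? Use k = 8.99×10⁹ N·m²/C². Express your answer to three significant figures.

The assembly work is the sum of pairwise potential energies, U = Σ_{i<j} kqᵢqⱼ/rᵢⱼ.
Pair separations: r₁₂ = 1.74 m, r₁₃ = 2.35 m, r₂₃ = 0.797 m.
U = (-1.67×10⁻⁸) + (2.29×10⁻⁸) + (-4.83×10⁻⁸) = -4.21×10⁻⁸ J.

-4.21×10⁻⁸ J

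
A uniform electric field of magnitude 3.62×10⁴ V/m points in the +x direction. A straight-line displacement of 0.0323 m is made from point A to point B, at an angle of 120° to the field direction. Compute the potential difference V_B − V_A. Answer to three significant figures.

Only the component of displacement along E changes the potential: ΔV = −E·d·cosθ.
ΔV = −(3.62×10⁴ V/m)(0.0323 m)cos120° = 585 V.

585 V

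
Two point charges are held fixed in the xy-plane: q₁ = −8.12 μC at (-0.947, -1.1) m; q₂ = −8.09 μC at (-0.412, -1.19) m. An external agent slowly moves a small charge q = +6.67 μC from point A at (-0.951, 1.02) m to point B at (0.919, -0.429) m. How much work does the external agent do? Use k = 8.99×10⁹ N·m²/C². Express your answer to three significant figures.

For quasistatic motion the external work equals the change in potential energy: W_ext = qΔV = q(V_B − V_A).
At A: distances to the source charges are 2.12 m, 2.27 m; V_A = Σ kqᵢ/rᵢ = -6.64×10⁴ V.
At B: distances to the source charges are 1.98 m, 1.53 m; V_B = Σ kqᵢ/rᵢ = -8.42×10⁴ V.
ΔV = V_B − V_A = -1.78×10⁴ V.
W_ext = qΔV = (6.67×10⁻⁶ C)(-1.78×10⁴ V) = -0.119 J.

-0.119 J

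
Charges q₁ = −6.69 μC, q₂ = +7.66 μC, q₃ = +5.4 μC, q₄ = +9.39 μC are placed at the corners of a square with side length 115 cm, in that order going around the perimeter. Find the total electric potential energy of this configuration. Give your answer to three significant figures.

0.0260 J

The work to assemble the configuration equals its total potential energy, U = Σ kqᵢqⱼ/rᵢⱼ over all pairs.
The four side pairs have separation 1.15 m and the two diagonal pairs 1.63 m.
Summing all 6 pair terms gives U = 0.0260 J.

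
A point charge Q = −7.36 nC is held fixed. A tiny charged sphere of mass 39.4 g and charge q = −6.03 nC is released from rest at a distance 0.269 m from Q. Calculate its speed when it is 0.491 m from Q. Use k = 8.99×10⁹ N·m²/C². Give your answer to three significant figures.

5.83×10⁻³ m/s

Only the electrostatic force acts, so mechanical energy is conserved: ½mv² = U₁ − U₂ = kQq(1/r₁ − 1/r₂).
U₁ − U₂ = (8.99×10⁹ N·m²/C²)(-7.36×10⁻⁹ C)(-6.03×10⁻⁹ C)(1/0.269 − 1/0.491) = 6.71×10⁻⁷ J.
v = √(2·6.71×10⁻⁷/0.0394) = 5.83×10⁻³ m/s.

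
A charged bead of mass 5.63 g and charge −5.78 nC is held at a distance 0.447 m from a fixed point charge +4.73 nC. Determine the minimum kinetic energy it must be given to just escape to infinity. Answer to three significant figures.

5.50×10⁻⁷ J

To just escape, total mechanical energy must reach zero at infinity: ½mv²_min + U = 0, so ½mv²_min = −U = |kQq|/r.
|U| = |kQq|/r = (8.99×10⁹ N·m²/C²)(4.73×10⁻⁹)(5.78×10⁻⁹)/(0.447) = 5.50×10⁻⁷ J.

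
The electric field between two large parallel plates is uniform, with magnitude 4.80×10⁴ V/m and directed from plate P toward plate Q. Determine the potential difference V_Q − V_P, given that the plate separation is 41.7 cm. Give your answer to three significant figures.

-2.00×10⁴ V

In a uniform field, potential decreases in the direction of E: ΔV = −E·d for a displacement d parallel to E.
Going from P to Q is a displacement of 41.7 cm along the field, so V_Q − V_P = −Ed = -2.00×10⁴ V.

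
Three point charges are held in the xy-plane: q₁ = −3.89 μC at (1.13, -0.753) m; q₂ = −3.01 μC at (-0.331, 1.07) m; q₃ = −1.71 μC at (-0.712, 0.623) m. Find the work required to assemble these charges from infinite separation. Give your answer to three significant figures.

The assembly work is the sum of pairwise potential energies, U = Σ_{i<j} kqᵢqⱼ/rᵢⱼ.
Pair separations: r₁₂ = 2.34 m, r₁₃ = 2.30 m, r₂₃ = 0.587 m.
U = (0.0451) + (0.0260) + (0.0788) = 0.150 J.

0.150 J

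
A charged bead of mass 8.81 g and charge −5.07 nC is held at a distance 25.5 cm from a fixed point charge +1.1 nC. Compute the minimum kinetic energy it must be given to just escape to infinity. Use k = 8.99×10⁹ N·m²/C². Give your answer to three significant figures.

To just escape, total mechanical energy must reach zero at infinity: ½mv²_min + U = 0, so ½mv²_min = −U = |kQq|/r.
|U| = |kQq|/r = (8.99×10⁹ N·m²/C²)(1.10×10⁻⁹)(5.07×10⁻⁹)/(0.255) = 1.97×10⁻⁷ J.

1.97×10⁻⁷ J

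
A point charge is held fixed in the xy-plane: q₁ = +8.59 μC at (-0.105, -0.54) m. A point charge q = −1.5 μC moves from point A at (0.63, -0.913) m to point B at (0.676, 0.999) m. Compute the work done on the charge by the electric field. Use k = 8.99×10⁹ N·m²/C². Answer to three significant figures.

The work done by the electric force is W_field = −ΔU = −q(V_B − V_A) = q(V_A − V_B).
At A: distance to the source charge is 0.824 m; V_A = kq₁/r = 9.37×10⁴ V.
At B: distance to the source charge is 1.73 m; V_B = kq₁/r = 4.47×10⁴ V.
ΔV = V_B − V_A = -4.89×10⁴ V.
W_field = −qΔV = −(-1.50×10⁻⁶ C)(-4.89×10⁴ V) = -0.0734 J.

-0.0734 J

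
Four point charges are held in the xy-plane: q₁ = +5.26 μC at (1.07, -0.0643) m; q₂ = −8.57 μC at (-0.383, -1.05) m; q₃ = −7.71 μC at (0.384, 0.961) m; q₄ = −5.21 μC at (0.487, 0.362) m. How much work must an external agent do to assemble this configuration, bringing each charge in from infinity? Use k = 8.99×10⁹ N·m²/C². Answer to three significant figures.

0.245 J

The work to assemble the configuration equals its total potential energy, U = Σ kqᵢqⱼ/rᵢⱼ over all pairs.
Pair separations: r₁₂ = 1.76 m, r₁₃ = 1.23 m, r₁₄ = 0.722 m, r₂₃ = 2.15 m, r₂₄ = 1.66 m, r₃₄ = 0.608 m.
Summing all 6 pair terms gives U = 0.245 J.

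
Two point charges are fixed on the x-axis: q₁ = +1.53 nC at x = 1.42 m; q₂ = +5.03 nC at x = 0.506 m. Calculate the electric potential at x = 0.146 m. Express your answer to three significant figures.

The total potential is the scalar sum of each charge's contribution, V = Σ kqᵢ/rᵢ.
Distances from the field point to each charge: r₁ = 1.27 m, r₂ = 0.360 m.
V = k[(1.53×10⁻⁹)/(1.27) + (5.03×10⁻⁹)/(0.360)] = 136 V.

136 V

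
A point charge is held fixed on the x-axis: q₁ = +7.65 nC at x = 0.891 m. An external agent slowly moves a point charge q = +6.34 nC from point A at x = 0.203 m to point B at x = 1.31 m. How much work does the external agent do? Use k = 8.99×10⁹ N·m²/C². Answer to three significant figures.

4.07×10⁻⁷ J

For quasistatic motion the external work equals the change in potential energy: W_ext = qΔV = q(V_B − V_A).
At A: distance to the source charge is 0.688 m; V_A = kq₁/r = 100 V.
At B: distance to the source charge is 0.419 m; V_B = kq₁/r = 164 V.
ΔV = V_B − V_A = 64.2 V.
W_ext = qΔV = (6.34×10⁻⁹ C)(64.2 V) = 4.07×10⁻⁷ J.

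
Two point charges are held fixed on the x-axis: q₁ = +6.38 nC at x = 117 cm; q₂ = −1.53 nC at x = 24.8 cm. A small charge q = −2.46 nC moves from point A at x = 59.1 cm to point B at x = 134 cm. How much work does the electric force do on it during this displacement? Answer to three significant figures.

The work done by the electric force is W_field = −ΔU = −q(V_B − V_A) = q(V_A − V_B).
At A: distances to the source charges are 0.579 m, 0.343 m; V_A = Σ kqᵢ/rᵢ = 59.0 V.
At B: distances to the source charges are 0.170 m, 1.09 m; V_B = Σ kqᵢ/rᵢ = 325 V.
ΔV = V_B − V_A = 266 V.
W_field = −qΔV = −(-2.46×10⁻⁹ C)(266 V) = 6.54×10⁻⁷ J.

6.54×10⁻⁷ J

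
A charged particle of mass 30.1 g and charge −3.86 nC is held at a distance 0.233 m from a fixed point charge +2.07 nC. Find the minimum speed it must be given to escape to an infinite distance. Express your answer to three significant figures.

To just escape, total mechanical energy must reach zero at infinity: ½mv²_min + U = 0, so ½mv²_min = −U = |kQq|/r.
|U| = |kQq|/r = (8.99×10⁹ N·m²/C²)(2.07×10⁻⁹)(3.86×10⁻⁹)/(0.233) = 3.08×10⁻⁷ J.
v_min = √(2|U|/m) = √(2·3.08×10⁻⁷/0.0301) = 4.53×10⁻³ m/s.

4.53×10⁻³ m/s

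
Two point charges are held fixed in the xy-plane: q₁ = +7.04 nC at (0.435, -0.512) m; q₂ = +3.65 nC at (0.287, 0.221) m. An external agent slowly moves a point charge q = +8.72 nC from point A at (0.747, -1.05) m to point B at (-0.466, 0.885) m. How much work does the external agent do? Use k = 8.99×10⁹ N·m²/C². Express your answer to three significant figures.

For quasistatic motion the external work equals the change in potential energy: W_ext = qΔV = q(V_B − V_A).
At A: distances to the source charges are 0.622 m, 1.35 m; V_A = Σ kqᵢ/rᵢ = 126 V.
At B: distances to the source charges are 1.66 m, 1.00 m; V_B = Σ kqᵢ/rᵢ = 70.8 V.
ΔV = V_B − V_A = -55.3 V.
W_ext = qΔV = (8.72×10⁻⁹ C)(-55.3 V) = -4.82×10⁻⁷ J.

-4.82×10⁻⁷ J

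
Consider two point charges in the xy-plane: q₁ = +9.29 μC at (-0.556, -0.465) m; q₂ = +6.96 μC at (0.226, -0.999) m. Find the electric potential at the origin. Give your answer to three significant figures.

Electric potential is a scalar, so the contributions from each charge add algebraically: V = Σ kqᵢ/rᵢ.
Distances from the field point to each charge: r₁ = 0.725 m, r₂ = 1.02 m.
V = k[(9.29×10⁻⁶)/(0.725) + (6.96×10⁻⁶)/(1.02)] = 1.76×10⁵ V.

1.76×10⁵ V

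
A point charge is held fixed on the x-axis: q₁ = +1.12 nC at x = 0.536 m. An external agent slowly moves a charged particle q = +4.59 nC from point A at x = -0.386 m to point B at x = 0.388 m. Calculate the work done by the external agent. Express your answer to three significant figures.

2.62×10⁻⁷ J

For quasistatic motion the external work equals the change in potential energy: W_ext = qΔV = q(V_B − V_A).
At A: distance to the source charge is 0.922 m; V_A = kq₁/r = 10.9 V.
At B: distance to the source charge is 0.148 m; V_B = kq₁/r = 68.0 V.
ΔV = V_B − V_A = 57.1 V.
W_ext = qΔV = (4.59×10⁻⁹ C)(57.1 V) = 2.62×10⁻⁷ J.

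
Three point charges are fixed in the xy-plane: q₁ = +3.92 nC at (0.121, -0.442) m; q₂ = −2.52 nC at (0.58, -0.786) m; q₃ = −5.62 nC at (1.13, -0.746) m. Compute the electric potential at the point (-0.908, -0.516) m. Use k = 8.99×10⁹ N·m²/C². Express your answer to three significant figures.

Electric potential is a scalar, so the contributions from each charge add algebraically: V = Σ kqᵢ/rᵢ.
Distances from the field point to each charge: r₁ = 1.03 m, r₂ = 1.51 m, r₃ = 2.05 m.
V = k[(3.92×10⁻⁹)/(1.03) + (-2.52×10⁻⁹)/(1.51) + (-5.62×10⁻⁹)/(2.05)] = -5.46 V.

-5.46 V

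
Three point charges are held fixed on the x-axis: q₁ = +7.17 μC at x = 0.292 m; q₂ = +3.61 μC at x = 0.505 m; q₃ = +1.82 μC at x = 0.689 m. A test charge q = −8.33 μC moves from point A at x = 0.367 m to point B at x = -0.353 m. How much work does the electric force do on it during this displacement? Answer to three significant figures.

-8.26 J

The work done by the electric force is W_field = −ΔU = −q(V_B − V_A) = q(V_A − V_B).
At A: distances to the source charges are 0.0750 m, 0.138 m, 0.322 m; V_A = Σ kqᵢ/rᵢ = 1.15×10⁶ V.
At B: distances to the source charges are 0.645 m, 0.858 m, 1.04 m; V_B = Σ kqᵢ/rᵢ = 1.53×10⁵ V.
ΔV = V_B − V_A = -9.92×10⁵ V.
W_field = −qΔV = −(-8.33×10⁻⁶ C)(-9.92×10⁵ V) = -8.26 J.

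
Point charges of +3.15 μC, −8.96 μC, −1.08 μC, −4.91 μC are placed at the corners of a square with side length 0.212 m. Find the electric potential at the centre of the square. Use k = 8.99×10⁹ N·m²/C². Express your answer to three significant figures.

Electric potential is a scalar, so the contributions from each charge add algebraically: V = Σ kqᵢ/rᵢ.
The distance from each corner to the centre is a√2/2 = 0.150 m.
V = k[(3.15×10⁻⁶)/(0.150) + (-8.96×10⁻⁶)/(0.150) + (-1.08×10⁻⁶)/(0.150) + (-4.91×10⁻⁶)/(0.150)] = -7.08×10⁵ V.

-7.08×10⁵ V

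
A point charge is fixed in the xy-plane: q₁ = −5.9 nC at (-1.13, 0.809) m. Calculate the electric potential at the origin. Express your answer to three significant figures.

-38.2 V

The total potential is the scalar sum of each charge's contribution, V = Σ kqᵢ/rᵢ.
Distances from the field point to each charge: r₁ = 1.39 m.
V = k[(-5.90×10⁻⁹)/(1.39)] = -38.2 V.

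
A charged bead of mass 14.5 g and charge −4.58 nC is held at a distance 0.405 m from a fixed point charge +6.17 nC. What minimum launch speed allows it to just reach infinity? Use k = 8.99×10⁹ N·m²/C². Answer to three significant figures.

To just escape, total mechanical energy must reach zero at infinity: ½mv²_min + U = 0, so ½mv²_min = −U = |kQq|/r.
|U| = |kQq|/r = (8.99×10⁹ N·m²/C²)(6.17×10⁻⁹)(4.58×10⁻⁹)/(0.405) = 6.27×10⁻⁷ J.
v_min = √(2|U|/m) = √(2·6.27×10⁻⁷/0.0145) = 9.30×10⁻³ m/s.

9.30×10⁻³ m/s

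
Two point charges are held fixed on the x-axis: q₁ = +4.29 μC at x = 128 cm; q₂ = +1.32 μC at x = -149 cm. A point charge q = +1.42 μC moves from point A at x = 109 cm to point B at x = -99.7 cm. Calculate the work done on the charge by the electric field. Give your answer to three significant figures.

The work done by the electric force is W_field = −ΔU = −q(V_B − V_A) = q(V_A − V_B).
At A: distances to the source charges are 0.190 m, 2.58 m; V_A = Σ kqᵢ/rᵢ = 2.08×10⁵ V.
At B: distances to the source charges are 2.28 m, 0.493 m; V_B = Σ kqᵢ/rᵢ = 4.10×10⁴ V.
ΔV = V_B − V_A = -1.67×10⁵ V.
W_field = −qΔV = −(1.42×10⁻⁶ C)(-1.67×10⁵ V) = 0.237 J.

0.237 J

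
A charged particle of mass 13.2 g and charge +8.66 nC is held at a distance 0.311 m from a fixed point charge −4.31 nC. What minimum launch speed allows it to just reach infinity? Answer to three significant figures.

To just escape, total mechanical energy must reach zero at infinity: ½mv²_min + U = 0, so ½mv²_min = −U = |kQq|/r.
|U| = |kQq|/r = (8.99×10⁹ N·m²/C²)(4.31×10⁻⁹)(8.66×10⁻⁹)/(0.311) = 1.08×10⁻⁶ J.
v_min = √(2|U|/m) = √(2·1.08×10⁻⁶/0.0132) = 0.0128 m/s.

0.0128 m/s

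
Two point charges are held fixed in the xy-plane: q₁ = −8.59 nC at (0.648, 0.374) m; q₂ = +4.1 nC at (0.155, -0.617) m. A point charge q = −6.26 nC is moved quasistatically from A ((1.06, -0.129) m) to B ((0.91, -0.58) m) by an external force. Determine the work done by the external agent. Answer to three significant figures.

-3.36×10⁻⁷ J

For quasistatic motion the external work equals the change in potential energy: W_ext = qΔV = q(V_B − V_A).
At A: distances to the source charges are 0.650 m, 1.03 m; V_A = Σ kqᵢ/rᵢ = -82.9 V.
At B: distances to the source charges are 0.989 m, 0.756 m; V_B = Σ kqᵢ/rᵢ = -29.3 V.
ΔV = V_B − V_A = 53.6 V.
W_ext = qΔV = (-6.26×10⁻⁹ C)(53.6 V) = -3.36×10⁻⁷ J.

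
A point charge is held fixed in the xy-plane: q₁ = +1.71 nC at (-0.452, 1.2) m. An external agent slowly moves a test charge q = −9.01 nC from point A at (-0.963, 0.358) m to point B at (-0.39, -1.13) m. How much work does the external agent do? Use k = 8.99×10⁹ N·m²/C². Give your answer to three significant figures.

8.12×10⁻⁸ J

For quasistatic motion the external work equals the change in potential energy: W_ext = qΔV = q(V_B − V_A).
At A: distance to the source charge is 0.985 m; V_A = kq₁/r = 15.6 V.
At B: distance to the source charge is 2.33 m; V_B = kq₁/r = 6.60 V.
ΔV = V_B − V_A = -9.01 V.
W_ext = qΔV = (-9.01×10⁻⁹ C)(-9.01 V) = 8.12×10⁻⁸ J.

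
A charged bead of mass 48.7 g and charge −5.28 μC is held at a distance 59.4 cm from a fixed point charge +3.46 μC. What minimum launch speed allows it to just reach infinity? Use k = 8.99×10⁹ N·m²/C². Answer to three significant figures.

3.37 m/s

To just escape, total mechanical energy must reach zero at infinity: ½mv²_min + U = 0, so ½mv²_min = −U = |kQq|/r.
|U| = |kQq|/r = (8.99×10⁹ N·m²/C²)(3.46×10⁻⁶)(5.28×10⁻⁶)/(0.594) = 0.276 J.
v_min = √(2|U|/m) = √(2·0.276/0.0487) = 3.37 m/s.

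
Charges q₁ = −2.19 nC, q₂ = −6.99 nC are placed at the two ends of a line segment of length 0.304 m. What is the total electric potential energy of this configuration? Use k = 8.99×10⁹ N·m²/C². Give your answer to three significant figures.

The work to assemble the configuration equals its total potential energy, U = Σ kqᵢqⱼ/rᵢⱼ over all pairs.
The separation is r = 0.304 m.
U = (4.53×10⁻⁷) = 4.53×10⁻⁷ J.

4.53×10⁻⁷ J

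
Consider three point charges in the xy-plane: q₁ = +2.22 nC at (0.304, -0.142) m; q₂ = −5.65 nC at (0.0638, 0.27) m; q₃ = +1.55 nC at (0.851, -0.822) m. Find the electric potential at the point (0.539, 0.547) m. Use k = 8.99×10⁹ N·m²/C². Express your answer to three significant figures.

Electric potential is a scalar, so the contributions from each charge add algebraically: V = Σ kqᵢ/rᵢ.
Distances from the field point to each charge: r₁ = 0.728 m, r₂ = 0.550 m, r₃ = 1.40 m.
V = k[(2.22×10⁻⁹)/(0.728) + (-5.65×10⁻⁹)/(0.550) + (1.55×10⁻⁹)/(1.40)] = -55.0 V.

-55.0 V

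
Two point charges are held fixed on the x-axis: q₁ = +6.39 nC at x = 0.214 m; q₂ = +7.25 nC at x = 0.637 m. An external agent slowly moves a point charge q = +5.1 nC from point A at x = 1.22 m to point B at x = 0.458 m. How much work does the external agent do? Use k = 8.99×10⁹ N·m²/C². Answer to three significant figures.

For quasistatic motion the external work equals the change in potential energy: W_ext = qΔV = q(V_B − V_A).
At A: distances to the source charges are 1.01 m, 0.583 m; V_A = Σ kqᵢ/rᵢ = 169 V.
At B: distances to the source charges are 0.244 m, 0.179 m; V_B = Σ kqᵢ/rᵢ = 600 V.
ΔV = V_B − V_A = 431 V.
W_ext = qΔV = (5.10×10⁻⁹ C)(431 V) = 2.20×10⁻⁶ J.

2.20×10⁻⁶ J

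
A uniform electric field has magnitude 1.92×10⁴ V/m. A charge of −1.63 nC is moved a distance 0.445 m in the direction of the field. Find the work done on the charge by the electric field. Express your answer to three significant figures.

The potential change for a displacement 0.445 m in the direction of the field is ΔV = −Ed = -8540 V.
W_field = −qΔV = -1.39×10⁻⁵ J.

-1.39×10⁻⁵ J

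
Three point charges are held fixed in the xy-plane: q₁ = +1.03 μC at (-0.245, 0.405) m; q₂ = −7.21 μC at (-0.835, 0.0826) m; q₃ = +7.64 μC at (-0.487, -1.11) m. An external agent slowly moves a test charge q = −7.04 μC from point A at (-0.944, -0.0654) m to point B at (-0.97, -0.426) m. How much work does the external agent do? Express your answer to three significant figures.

For quasistatic motion the external work equals the change in potential energy: W_ext = qΔV = q(V_B − V_A).
At A: distances to the source charges are 0.843 m, 0.184 m, 1.14 m; V_A = Σ kqᵢ/rᵢ = -2.81×10⁵ V.
At B: distances to the source charges are 1.10 m, 0.526 m, 0.837 m; V_B = Σ kqᵢ/rᵢ = -3.28×10⁴ V.
ΔV = V_B − V_A = 2.49×10⁵ V.
W_ext = qΔV = (-7.04×10⁻⁶ C)(2.49×10⁵ V) = -1.75 J.

-1.75 J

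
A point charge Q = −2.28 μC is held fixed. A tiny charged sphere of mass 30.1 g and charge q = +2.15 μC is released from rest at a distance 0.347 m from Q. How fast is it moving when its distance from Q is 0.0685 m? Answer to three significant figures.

Only the electrostatic force acts, so mechanical energy is conserved: ½mv² = U₁ − U₂ = kQq(1/r₁ − 1/r₂).
U₁ − U₂ = (8.99×10⁹ N·m²/C²)(-2.28×10⁻⁶ C)(2.15×10⁻⁶ C)(1/0.347 − 1/0.0685) = 0.516 J.
v = √(2·0.516/0.0301) = 5.86 m/s.

5.86 m/s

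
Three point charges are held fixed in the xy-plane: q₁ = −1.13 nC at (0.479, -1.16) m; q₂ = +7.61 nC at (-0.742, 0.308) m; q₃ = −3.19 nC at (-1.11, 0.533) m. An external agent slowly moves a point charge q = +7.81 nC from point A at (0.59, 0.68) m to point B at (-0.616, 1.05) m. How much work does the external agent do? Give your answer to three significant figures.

For quasistatic motion the external work equals the change in potential energy: W_ext = qΔV = q(V_B − V_A).
At A: distances to the source charges are 1.84 m, 1.38 m, 1.71 m; V_A = Σ kqᵢ/rᵢ = 27.2 V.
At B: distances to the source charges are 2.47 m, 0.753 m, 0.715 m; V_B = Σ kqᵢ/rᵢ = 46.7 V.
ΔV = V_B − V_A = 19.5 V.
W_ext = qΔV = (7.81×10⁻⁹ C)(19.5 V) = 1.52×10⁻⁷ J.

1.52×10⁻⁷ J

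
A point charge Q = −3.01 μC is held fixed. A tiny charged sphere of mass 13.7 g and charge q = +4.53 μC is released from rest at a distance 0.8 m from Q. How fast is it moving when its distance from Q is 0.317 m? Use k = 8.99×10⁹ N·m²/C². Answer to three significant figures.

5.84 m/s

Only the electrostatic force acts, so mechanical energy is conserved: ½mv² = U₁ − U₂ = kQq(1/r₁ − 1/r₂).
U₁ − U₂ = (8.99×10⁹ N·m²/C²)(-3.01×10⁻⁶ C)(4.53×10⁻⁶ C)(1/0.800 − 1/0.317) = 0.233 J.
v = √(2·0.233/0.0137) = 5.84 m/s.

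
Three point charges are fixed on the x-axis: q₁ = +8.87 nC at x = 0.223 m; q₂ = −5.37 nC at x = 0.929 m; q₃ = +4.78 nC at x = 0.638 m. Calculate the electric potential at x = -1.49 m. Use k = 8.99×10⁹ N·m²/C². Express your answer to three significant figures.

Electric potential is a scalar, so the contributions from each charge add algebraically: V = Σ kqᵢ/rᵢ.
Distances from the field point to each charge: r₁ = 1.71 m, r₂ = 2.42 m, r₃ = 2.13 m.
V = k[(8.87×10⁻⁹)/(1.71) + (-5.37×10⁻⁹)/(2.42) + (4.78×10⁻⁹)/(2.13)] = 46.8 V.

46.8 V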